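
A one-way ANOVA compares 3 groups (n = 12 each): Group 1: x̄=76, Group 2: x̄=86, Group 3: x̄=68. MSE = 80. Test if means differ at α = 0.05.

Grand mean = 76.67. SS_between = 1952.0, MS_between = 976.0. F = 12.2, F_crit ≈ 3.285. Reject H₀.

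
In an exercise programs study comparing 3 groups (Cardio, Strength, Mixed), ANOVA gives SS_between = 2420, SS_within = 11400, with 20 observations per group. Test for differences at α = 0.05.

df_between = 2, df_within = 57. F = MS_between/MS_within = 1210.0/200.0 = 6.05. F_crit ≈ 3.159. Reject H₀. At least one mean differs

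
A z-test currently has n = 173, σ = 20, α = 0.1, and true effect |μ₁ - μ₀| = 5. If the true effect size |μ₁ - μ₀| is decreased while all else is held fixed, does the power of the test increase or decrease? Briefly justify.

Power decreases: a smaller true effect decreases the non-centrality λ = |μ₁ - μ₀|/(σ/√n).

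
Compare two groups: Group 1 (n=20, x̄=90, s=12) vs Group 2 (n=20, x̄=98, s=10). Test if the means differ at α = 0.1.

Pooled sp = 11.05. t = -2.29, df = 38. Critical t = ±1.686. Reject H₀.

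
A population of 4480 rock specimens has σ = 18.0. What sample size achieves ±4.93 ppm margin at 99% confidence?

Without FPC: n₀ = (2.576×18.0/4.93)² = 88.459. With FPC: n = n₀N/(n₀+N-1) = 86.8 → n = 87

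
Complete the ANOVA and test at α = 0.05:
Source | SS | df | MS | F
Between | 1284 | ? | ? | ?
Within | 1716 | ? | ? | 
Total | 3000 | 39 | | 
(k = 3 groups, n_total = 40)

df_between = 2, df_within = 37. MS_between = 642.0, MS_within = 46.38. F = 13.843, F_crit ≈ 3.252. Reject H₀.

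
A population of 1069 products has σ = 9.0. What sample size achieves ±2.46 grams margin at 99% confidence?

Without FPC: n₀ = (2.576×9.0/2.46)² = 88.819. With FPC: n = n₀N/(n₀+N-1) = 82.1 → n = 83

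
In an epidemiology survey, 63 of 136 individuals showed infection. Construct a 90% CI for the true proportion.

p̂ = 0.463. CI = p̂ ± z*√(p̂(1-p̂)/n) = (0.393, 0.534)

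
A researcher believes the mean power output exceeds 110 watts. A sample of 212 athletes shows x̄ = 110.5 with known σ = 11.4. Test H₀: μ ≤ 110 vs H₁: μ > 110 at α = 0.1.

z = 0.639. Critical value: 1.28. Fail to reject H₀.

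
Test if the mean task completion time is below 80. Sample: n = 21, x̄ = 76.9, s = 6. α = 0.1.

t = (76.9 - 80)/(6/√21) = -2.368, df = 20. Critical t = -1.325. Reject H₀.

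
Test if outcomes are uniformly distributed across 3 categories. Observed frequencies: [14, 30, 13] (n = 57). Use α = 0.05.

Expected = 19 each. χ² = Σ(O-E)²/E = 9.579. df = 2, critical value = 5.991. Reject H₀.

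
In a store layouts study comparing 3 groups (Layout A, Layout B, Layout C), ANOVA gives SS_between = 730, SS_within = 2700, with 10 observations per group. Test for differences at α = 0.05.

df_between = 2, df_within = 27. F = MS_between/MS_within = 365.0/100.0 = 3.65. F_crit ≈ 3.354. Reject H₀. At least one mean differs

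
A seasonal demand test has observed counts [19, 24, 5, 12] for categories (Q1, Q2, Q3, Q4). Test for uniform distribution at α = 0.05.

Expected = 15 each. χ² = Σ(O-E)²/E = 13.733. df = 3, critical value = 7.815. Reject H₀.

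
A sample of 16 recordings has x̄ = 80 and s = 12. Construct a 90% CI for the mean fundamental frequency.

CI = x̄ ± t*(s/√n) = 80 ± 1.753(12/√16) = (74.74, 85.26)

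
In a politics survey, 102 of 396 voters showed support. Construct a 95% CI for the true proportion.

p̂ = 0.258. CI = p̂ ± z*√(p̂(1-p̂)/n) = (0.215, 0.301)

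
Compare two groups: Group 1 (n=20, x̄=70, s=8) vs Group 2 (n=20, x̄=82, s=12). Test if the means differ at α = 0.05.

Pooled sp = 10.2. t = -3.721, df = 38. Critical t = ±2.024. Reject H₀.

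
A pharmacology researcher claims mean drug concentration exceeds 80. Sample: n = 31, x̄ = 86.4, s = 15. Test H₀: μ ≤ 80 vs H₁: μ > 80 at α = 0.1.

t = (86.4 - 80)/(15/√31) = 2.376, df = 30. Critical t = 1.31. Reject H₀.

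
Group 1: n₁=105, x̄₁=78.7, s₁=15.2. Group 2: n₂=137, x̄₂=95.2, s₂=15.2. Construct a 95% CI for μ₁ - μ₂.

Difference = -16.5. SE = √(15.2²/105 + 15.2²/137) = 1.971. CI = (-20.36, -12.64)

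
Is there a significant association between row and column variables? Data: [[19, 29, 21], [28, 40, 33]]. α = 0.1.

χ² = 0.125. df = 2, critical = 4.605. Fail to reject H₀. No evidence of dependence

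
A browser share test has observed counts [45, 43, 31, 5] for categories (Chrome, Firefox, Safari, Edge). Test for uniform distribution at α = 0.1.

Expected = 31 each. χ² = Σ(O-E)²/E = 32.774. df = 3, critical value = 6.251. Reject H₀.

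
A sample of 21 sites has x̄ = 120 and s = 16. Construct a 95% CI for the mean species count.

CI = x̄ ± t*(s/√n) = 120 ± 2.086(16/√21) = (112.72, 127.28)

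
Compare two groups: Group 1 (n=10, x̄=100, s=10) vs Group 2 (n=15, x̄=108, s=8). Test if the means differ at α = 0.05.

Pooled sp = 8.84. t = -2.218, df = 23. Critical t = ±2.069. Reject H₀.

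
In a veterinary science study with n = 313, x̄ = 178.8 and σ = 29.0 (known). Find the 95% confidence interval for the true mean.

CI = x̄ ± z*(σ/√n) = 178.8 ± 1.96(29.0/√313) = 178.8 ± 3.21 = (175.59, 182.01)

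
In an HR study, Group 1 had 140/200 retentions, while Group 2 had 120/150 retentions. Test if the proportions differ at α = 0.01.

p̂₁ = 0.7, p̂₂ = 0.8, pooled p̂ = 0.743. z = -2.118. Critical: ±2.576. Fail to reject H₀.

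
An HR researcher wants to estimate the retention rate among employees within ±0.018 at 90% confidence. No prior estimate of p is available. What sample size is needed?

Conservative approach: use p = 0.5 (maximizes p(1-p) = 0.25). n = z²(0.25)/E² = 1.645²×0.25/0.018² = 2088.0 → n = 2088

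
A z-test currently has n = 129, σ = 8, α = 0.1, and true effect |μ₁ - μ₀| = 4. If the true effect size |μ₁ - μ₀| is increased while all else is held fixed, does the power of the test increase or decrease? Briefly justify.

Power increases: a larger true effect increases the non-centrality λ = |μ₁ - μ₀|/(σ/√n).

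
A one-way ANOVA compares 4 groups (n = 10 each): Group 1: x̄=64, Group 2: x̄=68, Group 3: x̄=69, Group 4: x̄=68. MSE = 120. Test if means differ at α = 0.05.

Grand mean = 67.25. SS_between = 147.5, MS_between = 49.17. F = 0.41, F_crit ≈ 2.866. Fail to reject H₀.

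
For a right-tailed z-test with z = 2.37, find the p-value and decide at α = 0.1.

p = P(Z > 2.37) = 1 - Φ(2.37) ≈ 0.0089. Since p < 0.1, reject H₀ (significant) at α = 0.1.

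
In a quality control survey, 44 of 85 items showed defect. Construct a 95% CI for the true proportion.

p̂ = 0.518. CI = p̂ ± z*√(p̂(1-p̂)/n) = (0.411, 0.624)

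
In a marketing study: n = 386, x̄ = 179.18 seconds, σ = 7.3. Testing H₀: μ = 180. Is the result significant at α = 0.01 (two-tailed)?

z = (179.18 - 180)/(7.3/√386) = -2.207. Since |z| ≤ 2.576, not significant at α = 0.01.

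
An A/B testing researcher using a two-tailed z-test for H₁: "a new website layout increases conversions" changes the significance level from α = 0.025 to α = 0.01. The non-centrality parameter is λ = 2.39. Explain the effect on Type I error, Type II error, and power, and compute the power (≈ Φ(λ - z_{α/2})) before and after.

Decreasing α from 0.025 to 0.01:
• Type I error rate decreases (α is the Type I rate by definition).
• Critical value moves from z_{α/2} = 2.241 to 2.576, so power = Φ(λ - z_{α/2}) goes from Φ(2.39 - 2.241) = 0.559 to Φ(2.39 - 2.576) = 0.426.
• Type II error rate β = 1 - power therefore increases (0.441 → 0.574).
Appropriate when false positives are costly — here, rolling out a layout that doesn't actually help — wasted engineering effort.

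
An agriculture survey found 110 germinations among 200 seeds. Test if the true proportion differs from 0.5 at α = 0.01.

p̂ = 0.55, p₀ = 0.5. z = (p̂ - p₀)/√(p₀(1-p₀)/n) = 1.414. Critical: ±2.576. Fail to reject H₀.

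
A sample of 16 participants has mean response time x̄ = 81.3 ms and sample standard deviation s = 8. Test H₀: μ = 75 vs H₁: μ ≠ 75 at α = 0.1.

t = (x̄ - μ₀)/(s/√n) = (81.3 - 75)/(8/√16) = 3.15. df = 15, critical t = ±1.753. Reject H₀.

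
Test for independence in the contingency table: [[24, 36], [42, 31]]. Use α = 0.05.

χ² = 4.05. df = 1, critical = 3.841. Reject H₀. Variables are dependent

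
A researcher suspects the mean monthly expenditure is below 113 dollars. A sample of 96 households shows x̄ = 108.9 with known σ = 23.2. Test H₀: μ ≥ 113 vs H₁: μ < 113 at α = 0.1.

z = -1.732. Critical value: -1.28. Reject H₀.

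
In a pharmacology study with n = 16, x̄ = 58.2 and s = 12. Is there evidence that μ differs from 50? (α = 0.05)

t = (x̄ - μ₀)/(s/√n) = (58.2 - 50)/(12/√16) = 2.733. df = 15, critical t = ±2.131. Reject H₀.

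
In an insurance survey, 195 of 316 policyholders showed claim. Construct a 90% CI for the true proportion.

p̂ = 0.617. CI = p̂ ± z*√(p̂(1-p̂)/n) = (0.572, 0.662)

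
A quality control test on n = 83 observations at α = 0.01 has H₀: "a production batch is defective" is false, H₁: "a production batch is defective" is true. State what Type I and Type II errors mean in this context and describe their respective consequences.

Type I (false positive): concluding that a production batch is defective when it is not — scrapping a good batch — wasted material and cost for no reason. Type II (false negative): failing to conclude that a production batch is defective when it is — shipping a defective batch — faulty products reach customers. Which is costlier depends on domain priorities and is a judgement call rather than a statistical fact.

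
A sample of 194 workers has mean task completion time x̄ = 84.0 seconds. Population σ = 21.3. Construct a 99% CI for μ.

CI = x̄ ± z*(σ/√n) = 84.0 ± 2.576(21.3/√194) = 84.0 ± 3.94 = (80.06, 87.94)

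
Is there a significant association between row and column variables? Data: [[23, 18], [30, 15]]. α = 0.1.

χ² = 1.013. df = 1, critical = 2.706. Fail to reject H₀. No evidence of dependence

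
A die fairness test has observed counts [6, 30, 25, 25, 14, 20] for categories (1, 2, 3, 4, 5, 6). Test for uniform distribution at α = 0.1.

Expected = 20 each. χ² = Σ(O-E)²/E = 19.1. df = 5, critical value = 9.236. Reject H₀.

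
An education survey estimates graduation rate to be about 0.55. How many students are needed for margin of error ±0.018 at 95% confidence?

n = z²p(1-p)/E² = 1.96²×0.55×0.45/0.018² = 2934.6 → n = 2935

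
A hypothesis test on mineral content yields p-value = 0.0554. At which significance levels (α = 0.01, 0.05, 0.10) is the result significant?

p = 0.0554. Significant at: α = 0.1.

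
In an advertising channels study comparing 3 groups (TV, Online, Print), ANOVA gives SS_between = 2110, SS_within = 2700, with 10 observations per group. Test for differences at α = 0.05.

df_between = 2, df_within = 27. F = MS_between/MS_within = 1055.0/100.0 = 10.55. F_crit ≈ 3.354. Reject H₀. At least one mean differs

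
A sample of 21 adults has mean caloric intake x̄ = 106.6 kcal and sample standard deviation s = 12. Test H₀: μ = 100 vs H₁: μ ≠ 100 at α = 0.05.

t = (x̄ - μ₀)/(s/√n) = (106.6 - 100)/(12/√21) = 2.52. df = 20, critical t = ±2.086. Reject H₀.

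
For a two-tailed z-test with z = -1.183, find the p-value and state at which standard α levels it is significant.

p = 2·P(Z > |-1.183|) = 2·(1 - Φ(1.183)) ≈ 0.2368. Not significant at any standard level.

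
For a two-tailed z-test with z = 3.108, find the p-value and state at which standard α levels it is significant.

p = 2·P(Z > |3.108|) = 2·(1 - Φ(3.108)) ≈ 0.0019. Significant at α = 0.1; Significant at α = 0.05; Significant at α = 0.01.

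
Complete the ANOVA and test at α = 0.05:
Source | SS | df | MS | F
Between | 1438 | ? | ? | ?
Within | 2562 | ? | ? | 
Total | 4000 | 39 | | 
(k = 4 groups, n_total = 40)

df_between = 3, df_within = 36. MS_between = 479.33, MS_within = 71.17. F = 6.735, F_crit ≈ 2.866. Reject H₀.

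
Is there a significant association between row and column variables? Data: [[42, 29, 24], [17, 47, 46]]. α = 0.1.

χ² = 20.784. df = 2, critical = 4.605. Reject H₀. Variables are dependent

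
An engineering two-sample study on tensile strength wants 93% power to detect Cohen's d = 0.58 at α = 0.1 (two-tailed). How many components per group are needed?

z_{α/2} = 1.645, z_β = Φ⁻¹(0.93) = 1.476. For medium effect (d = 0.58): n per group = 2(z_{α/2} + z_β)²/d² = 2(1.645 + 1.476)²/0.58² = 57.9 → 58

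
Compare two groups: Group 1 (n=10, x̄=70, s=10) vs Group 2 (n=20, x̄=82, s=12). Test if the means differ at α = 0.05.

Pooled sp = 11.4. t = -2.719, df = 28. Critical t = ±2.048. Reject H₀.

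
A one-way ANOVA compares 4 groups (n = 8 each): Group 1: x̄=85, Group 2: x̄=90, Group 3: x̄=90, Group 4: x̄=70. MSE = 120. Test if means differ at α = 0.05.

Grand mean = 83.75. SS_between = 2150.0, MS_between = 716.67. F = 5.972, F_crit ≈ 2.947. Reject H₀.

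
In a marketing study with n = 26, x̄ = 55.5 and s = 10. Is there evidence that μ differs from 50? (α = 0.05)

t = (x̄ - μ₀)/(s/√n) = (55.5 - 50)/(10/√26) = 2.804. df = 25, critical t = ±2.06. Reject H₀.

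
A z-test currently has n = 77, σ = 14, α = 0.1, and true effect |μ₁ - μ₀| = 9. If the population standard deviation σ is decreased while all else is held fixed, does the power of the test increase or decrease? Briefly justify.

Power increases: a smaller σ shrinks the standard error σ/√n, moving the sampling distribution under H₁ further from the critical value.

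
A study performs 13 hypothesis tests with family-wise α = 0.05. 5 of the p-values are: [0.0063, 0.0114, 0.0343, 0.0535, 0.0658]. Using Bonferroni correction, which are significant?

Bonferroni α = 0.05/13 = 0.00385. None of the given p-values are significant.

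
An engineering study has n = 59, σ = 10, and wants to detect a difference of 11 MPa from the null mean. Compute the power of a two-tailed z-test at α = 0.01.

SE = σ/√n = 10/√59 = 1.302. Non-centrality λ = d/SE = 11/1.302 = 8.449. Power ≈ Φ(λ - z_{α/2}) = Φ(8.449 - 2.576) = Φ(5.873) = 1.0.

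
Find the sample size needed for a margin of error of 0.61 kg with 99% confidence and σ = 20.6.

n = (z*σ/E)² = (2.576×20.6/0.61)² = 7567.7 → n = 7568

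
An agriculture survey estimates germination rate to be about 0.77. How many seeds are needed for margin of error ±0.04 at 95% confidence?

n = z²p(1-p)/E² = 1.96²×0.77×0.23/0.04² = 425.2 → n = 426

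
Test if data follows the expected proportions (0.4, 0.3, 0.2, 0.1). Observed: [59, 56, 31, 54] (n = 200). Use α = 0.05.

Expected: [80.0, 60.0, 40.0, 20.0]. χ² = 65.604. df = 3, critical = 7.815. Reject H₀.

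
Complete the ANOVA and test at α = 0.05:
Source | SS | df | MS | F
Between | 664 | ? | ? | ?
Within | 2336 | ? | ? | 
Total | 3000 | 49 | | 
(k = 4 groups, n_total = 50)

df_between = 3, df_within = 46. MS_between = 221.33, MS_within = 50.78. F = 4.358, F_crit ≈ 2.807. Reject H₀.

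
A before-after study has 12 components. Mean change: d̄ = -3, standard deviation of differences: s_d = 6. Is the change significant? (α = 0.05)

t = d̄/(s_d/√n) = -3/(6/√12) = -1.732. df = 11, critical t = ±2.201. Fail to reject H₀.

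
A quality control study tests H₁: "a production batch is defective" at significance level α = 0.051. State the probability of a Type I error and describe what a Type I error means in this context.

P(Type I error) = α = 0.051. A Type I error is rejecting H₀ when H₀ is actually true (false positive) — here, concluding that a production batch is defective when in fact this is not the case. Consequence: scrapping a good batch — wasted material and cost for no reason.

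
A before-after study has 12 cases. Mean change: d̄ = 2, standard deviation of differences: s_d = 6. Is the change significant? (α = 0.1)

t = d̄/(s_d/√n) = 2/(6/√12) = 1.155. df = 11, critical t = ±1.796. Fail to reject H₀.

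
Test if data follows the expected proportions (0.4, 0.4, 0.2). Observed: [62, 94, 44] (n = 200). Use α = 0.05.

Expected: [80.0, 80.0, 40.0]. χ² = 6.9. df = 2, critical = 5.991. Reject H₀.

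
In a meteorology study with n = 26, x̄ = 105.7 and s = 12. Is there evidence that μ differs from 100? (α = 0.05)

t = (x̄ - μ₀)/(s/√n) = (105.7 - 100)/(12/√26) = 2.422. df = 25, critical t = ±2.06. Reject H₀.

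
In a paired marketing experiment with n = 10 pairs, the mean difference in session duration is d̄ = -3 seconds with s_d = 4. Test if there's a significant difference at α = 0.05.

t = d̄/(s_d/√n) = -3/(4/√10) = -2.372. df = 9, critical t = ±2.262. Reject H₀.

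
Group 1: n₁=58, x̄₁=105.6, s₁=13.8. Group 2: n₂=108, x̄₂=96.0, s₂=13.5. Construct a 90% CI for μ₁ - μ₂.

Difference = 9.6. SE = √(13.8²/58 + 13.5²/108) = 2.23. CI = (5.93, 13.27)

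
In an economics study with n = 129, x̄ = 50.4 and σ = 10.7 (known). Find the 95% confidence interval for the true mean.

CI = x̄ ± z*(σ/√n) = 50.4 ± 1.96(10.7/√129) = 50.4 ± 1.85 = (48.55, 52.25)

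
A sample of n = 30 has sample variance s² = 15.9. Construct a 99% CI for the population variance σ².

df = 29. χ²_{0.005} = 52.336, χ²_{0.995} = 13.121. CI for σ² = ((n-1)s²/χ²_{α/2}, (n-1)s²/χ²_{1-α/2}) = (29·15.9/52.336, 29·15.9/13.121) = (8.81, 35.14)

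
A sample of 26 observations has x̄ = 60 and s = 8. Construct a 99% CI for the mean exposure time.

CI = x̄ ± t*(s/√n) = 60 ± 2.787(8/√26) = (55.63, 64.37)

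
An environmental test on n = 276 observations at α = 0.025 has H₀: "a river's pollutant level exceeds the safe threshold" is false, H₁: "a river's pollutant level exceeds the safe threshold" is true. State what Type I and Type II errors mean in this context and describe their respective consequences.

Type I (false positive): concluding that a river's pollutant level exceeds the safe threshold when it is not — shutting down a compliant factory unnecessarily. Type II (false negative): failing to conclude that a river's pollutant level exceeds the safe threshold when it is — allowing unsafe pollution to continue. Which is costlier depends on domain priorities and is a judgement call rather than a statistical fact.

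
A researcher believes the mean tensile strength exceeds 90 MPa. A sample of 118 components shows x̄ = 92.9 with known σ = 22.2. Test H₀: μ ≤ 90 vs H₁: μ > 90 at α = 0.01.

z = 1.419. Critical value: 2.33. Fail to reject H₀.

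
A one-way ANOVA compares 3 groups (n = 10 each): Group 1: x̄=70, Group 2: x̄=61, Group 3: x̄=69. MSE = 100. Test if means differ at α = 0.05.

Grand mean = 66.67. SS_between = 486.67, MS_between = 243.33. F = 2.433, F_crit ≈ 3.354. Fail to reject H₀.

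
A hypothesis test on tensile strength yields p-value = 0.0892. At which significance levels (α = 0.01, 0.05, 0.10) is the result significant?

p = 0.0892. Significant at: α = 0.1.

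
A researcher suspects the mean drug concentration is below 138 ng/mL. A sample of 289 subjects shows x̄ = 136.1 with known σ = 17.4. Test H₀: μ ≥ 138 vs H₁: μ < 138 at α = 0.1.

z = -1.856. Critical value: -1.28. Reject H₀.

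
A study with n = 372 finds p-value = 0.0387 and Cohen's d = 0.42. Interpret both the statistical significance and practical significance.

Statistically significant (p = 0.0387 < 0.05). Cohen's d = 0.42 indicates a small effect size. Both statistical and practical significance should be considered.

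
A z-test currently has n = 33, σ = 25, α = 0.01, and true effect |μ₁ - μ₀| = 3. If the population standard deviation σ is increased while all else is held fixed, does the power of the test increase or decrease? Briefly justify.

Power decreases: a larger σ inflates the standard error σ/√n, pulling the sampling distribution under H₁ back toward the critical value.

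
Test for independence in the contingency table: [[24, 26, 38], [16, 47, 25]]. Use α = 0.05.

χ² = 10.324. df = 2, critical = 5.991. Reject H₀. Variables are dependent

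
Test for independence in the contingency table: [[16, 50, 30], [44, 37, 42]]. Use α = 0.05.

χ² = 13.892. df = 2, critical = 5.991. Reject H₀. Variables are dependent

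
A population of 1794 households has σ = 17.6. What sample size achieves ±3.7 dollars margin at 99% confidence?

Without FPC: n₀ = (2.576×17.6/3.7)² = 150.146. With FPC: n = n₀N/(n₀+N-1) = 138.6 → n = 139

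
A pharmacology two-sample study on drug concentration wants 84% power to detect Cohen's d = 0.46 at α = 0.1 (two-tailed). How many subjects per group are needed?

z_{α/2} = 1.645, z_β = Φ⁻¹(0.84) = 0.994. For small effect (d = 0.46): n per group = 2(z_{α/2} + z_β)²/d² = 2(1.645 + 0.994)²/0.46² = 65.8 → 66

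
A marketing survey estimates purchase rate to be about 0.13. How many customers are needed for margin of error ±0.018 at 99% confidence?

n = z²p(1-p)/E² = 2.576²×0.13×0.87/0.018² = 2316.4 → n = 2317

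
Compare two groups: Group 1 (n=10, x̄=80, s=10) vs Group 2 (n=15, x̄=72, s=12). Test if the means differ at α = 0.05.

Pooled sp = 11.26. t = 1.74, df = 23. Critical t = ±2.069. Fail to reject H₀.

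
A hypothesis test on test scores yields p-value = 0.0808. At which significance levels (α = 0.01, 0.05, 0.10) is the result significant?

p = 0.0808. Significant at: α = 0.1.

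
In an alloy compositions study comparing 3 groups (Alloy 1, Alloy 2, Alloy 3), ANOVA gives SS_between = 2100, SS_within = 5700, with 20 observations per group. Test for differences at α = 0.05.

df_between = 2, df_within = 57. F = MS_between/MS_within = 1050.0/100.0 = 10.5. F_crit ≈ 3.159. Reject H₀. At least one mean differs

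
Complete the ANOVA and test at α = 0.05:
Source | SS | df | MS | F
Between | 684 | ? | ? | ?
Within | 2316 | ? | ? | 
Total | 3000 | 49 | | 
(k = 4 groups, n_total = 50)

df_between = 3, df_within = 46. MS_between = 228.0, MS_within = 50.35. F = 4.528, F_crit ≈ 2.807. Reject H₀.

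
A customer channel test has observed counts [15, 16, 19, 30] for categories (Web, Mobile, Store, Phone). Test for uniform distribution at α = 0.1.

Expected = 20 each. χ² = Σ(O-E)²/E = 7.1. df = 3, critical value = 6.251. Reject H₀.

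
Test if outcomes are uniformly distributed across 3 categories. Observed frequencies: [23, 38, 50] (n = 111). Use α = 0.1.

Expected = 37 each. χ² = Σ(O-E)²/E = 9.892. df = 2, critical value = 4.605. Reject H₀.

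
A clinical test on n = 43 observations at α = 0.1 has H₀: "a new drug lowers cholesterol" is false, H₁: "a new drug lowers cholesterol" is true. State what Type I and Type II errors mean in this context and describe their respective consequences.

Type I (false positive): concluding that a new drug lowers cholesterol when it is not — approving an ineffective drug — patients take a useless medication and may skip effective alternatives. Type II (false negative): failing to conclude that a new drug lowers cholesterol when it is — shelving an effective drug — patients miss out on a treatment that would have helped. Which is costlier depends on domain priorities and is a judgement call rather than a statistical fact.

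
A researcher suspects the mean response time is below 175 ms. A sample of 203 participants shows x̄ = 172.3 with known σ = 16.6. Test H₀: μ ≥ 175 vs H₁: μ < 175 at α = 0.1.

z = -2.317. Critical value: -1.28. Reject H₀.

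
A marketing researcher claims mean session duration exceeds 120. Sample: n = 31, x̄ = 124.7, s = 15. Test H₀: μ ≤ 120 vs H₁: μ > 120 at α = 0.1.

t = (124.7 - 120)/(15/√31) = 1.745, df = 30. Critical t = 1.31. Reject H₀.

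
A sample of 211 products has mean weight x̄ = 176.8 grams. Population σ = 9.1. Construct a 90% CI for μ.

CI = x̄ ± z*(σ/√n) = 176.8 ± 1.645(9.1/√211) = 176.8 ± 1.03 = (175.77, 177.83)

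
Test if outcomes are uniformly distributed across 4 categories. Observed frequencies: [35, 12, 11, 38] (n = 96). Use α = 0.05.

Expected = 24 each. χ² = Σ(O-E)²/E = 26.25. df = 3, critical value = 7.815. Reject H₀.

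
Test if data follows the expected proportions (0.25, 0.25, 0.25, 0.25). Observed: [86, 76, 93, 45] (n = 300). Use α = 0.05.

Expected: [75.0, 75.0, 75.0, 75.0]. χ² = 17.947. df = 3, critical = 7.815. Reject H₀.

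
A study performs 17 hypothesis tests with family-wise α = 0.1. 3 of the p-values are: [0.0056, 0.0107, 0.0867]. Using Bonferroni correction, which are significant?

Bonferroni α = 0.1/17 = 0.00588. Significant p-values: [0.0056]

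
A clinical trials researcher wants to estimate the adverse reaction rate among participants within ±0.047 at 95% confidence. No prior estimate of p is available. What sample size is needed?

Conservative approach: use p = 0.5 (maximizes p(1-p) = 0.25). n = z²(0.25)/E² = 1.96²×0.25/0.047² = 434.8 → n = 435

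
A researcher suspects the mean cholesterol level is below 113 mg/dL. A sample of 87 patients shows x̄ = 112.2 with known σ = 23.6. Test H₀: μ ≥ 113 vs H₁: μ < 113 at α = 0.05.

z = -0.316. Critical value: -1.645. Fail to reject H₀.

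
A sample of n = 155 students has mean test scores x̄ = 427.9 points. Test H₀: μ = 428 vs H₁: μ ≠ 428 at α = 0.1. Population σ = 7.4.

z = (x̄ - μ₀)/(σ/√n) = (427.9 - 428)/(7.4/√155) = -0.168. Critical value: ±1.645. Since |-0.168| ≤ 1.645, Fail to reject H₀.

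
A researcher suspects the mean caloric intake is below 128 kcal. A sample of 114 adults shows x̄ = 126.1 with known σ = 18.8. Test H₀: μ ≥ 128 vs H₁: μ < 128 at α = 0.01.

z = -1.079. Critical value: -2.33. Fail to reject H₀.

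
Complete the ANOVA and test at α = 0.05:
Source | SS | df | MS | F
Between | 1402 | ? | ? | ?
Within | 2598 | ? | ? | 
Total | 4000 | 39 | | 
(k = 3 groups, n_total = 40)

df_between = 2, df_within = 37. MS_between = 701.0, MS_within = 70.22. F = 9.983, F_crit ≈ 3.252. Reject H₀.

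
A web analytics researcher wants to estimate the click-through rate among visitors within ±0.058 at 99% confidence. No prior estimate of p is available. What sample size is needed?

Conservative approach: use p = 0.5 (maximizes p(1-p) = 0.25). n = z²(0.25)/E² = 2.576²×0.25/0.058² = 493.1 → n = 494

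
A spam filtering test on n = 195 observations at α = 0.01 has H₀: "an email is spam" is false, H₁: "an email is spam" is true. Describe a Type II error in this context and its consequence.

Type II error: failing to reject H₀ when it is false — concluding that an email is spam is not supported when in fact it is. Consequence: a spam email lands in the inbox.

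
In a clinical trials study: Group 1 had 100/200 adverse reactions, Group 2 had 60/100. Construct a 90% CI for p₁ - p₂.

p̂₁ = 0.5, p̂₂ = 0.6. Difference = -0.1. CI = (-0.199, -0.001)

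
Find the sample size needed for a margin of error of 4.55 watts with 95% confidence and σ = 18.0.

n = (z*σ/E)² = (1.96×18.0/4.55)² = 60.1 → n = 61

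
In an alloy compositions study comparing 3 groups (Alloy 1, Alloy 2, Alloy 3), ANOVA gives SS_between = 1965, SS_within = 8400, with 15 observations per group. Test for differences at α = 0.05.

df_between = 2, df_within = 42. F = MS_between/MS_within = 982.5/200.0 = 4.912. F_crit ≈ 3.22. Reject H₀. At least one mean differs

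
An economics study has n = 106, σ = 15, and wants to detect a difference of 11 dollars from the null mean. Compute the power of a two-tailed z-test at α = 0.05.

SE = σ/√n = 15/√106 = 1.457. Non-centrality λ = d/SE = 11/1.457 = 7.55. Power ≈ Φ(λ - z_{α/2}) = Φ(7.55 - 1.96) = Φ(5.59) = 1.0.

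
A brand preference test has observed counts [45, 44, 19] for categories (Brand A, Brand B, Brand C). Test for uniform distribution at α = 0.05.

Expected = 36 each. χ² = Σ(O-E)²/E = 12.056. df = 2, critical value = 5.991. Reject H₀.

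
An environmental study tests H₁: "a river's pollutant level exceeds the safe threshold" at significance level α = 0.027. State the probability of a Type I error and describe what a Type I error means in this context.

P(Type I error) = α = 0.027. A Type I error is rejecting H₀ when H₀ is actually true (false positive) — here, concluding that a river's pollutant level exceeds the safe threshold when in fact this is not the case. Consequence: shutting down a compliant factory unnecessarily.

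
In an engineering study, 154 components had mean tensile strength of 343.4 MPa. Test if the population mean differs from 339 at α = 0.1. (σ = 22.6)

z = (x̄ - μ₀)/(σ/√n) = (343.4 - 339)/(22.6/√154) = 2.416. Critical value: ±1.645. Since |2.416| > 1.645, Reject H₀.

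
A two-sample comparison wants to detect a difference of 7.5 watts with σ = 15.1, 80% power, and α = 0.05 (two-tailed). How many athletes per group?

n per group = 2(z_α/2 + z_β)²σ²/d² = 2×(1.96 + 0.84)²×15.1²/7.5² = 63.6 → n = 64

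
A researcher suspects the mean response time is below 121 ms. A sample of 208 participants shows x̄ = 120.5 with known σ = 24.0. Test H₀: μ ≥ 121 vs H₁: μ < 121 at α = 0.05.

z = -0.3. Critical value: -1.645. Fail to reject H₀.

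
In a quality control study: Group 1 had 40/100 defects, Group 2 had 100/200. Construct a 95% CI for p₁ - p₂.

p̂₁ = 0.4, p̂₂ = 0.5. Difference = -0.1. CI = (-0.218, 0.018)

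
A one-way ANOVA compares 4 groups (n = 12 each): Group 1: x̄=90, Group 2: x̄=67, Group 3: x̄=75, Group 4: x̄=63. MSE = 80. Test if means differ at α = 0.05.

Grand mean = 73.75. SS_between = 5121.0, MS_between = 1707.0. F = 21.337, F_crit ≈ 2.816. Reject H₀.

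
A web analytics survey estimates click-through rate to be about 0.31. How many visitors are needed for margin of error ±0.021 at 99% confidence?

n = z²p(1-p)/E² = 2.576²×0.31×0.69/0.021² = 3218.6 → n = 3219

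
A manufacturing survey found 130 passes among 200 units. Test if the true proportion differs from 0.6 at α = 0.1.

p̂ = 0.65, p₀ = 0.6. z = (p̂ - p₀)/√(p₀(1-p₀)/n) = 1.443. Critical: ±1.645. Fail to reject H₀.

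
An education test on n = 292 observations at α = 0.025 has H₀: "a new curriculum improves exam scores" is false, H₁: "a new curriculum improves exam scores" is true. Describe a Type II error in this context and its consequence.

Type II error: failing to reject H₀ when it is false — concluding that a new curriculum improves exam scores is not supported when in fact it is. Consequence: keeping the old curriculum when the new one would have helped students.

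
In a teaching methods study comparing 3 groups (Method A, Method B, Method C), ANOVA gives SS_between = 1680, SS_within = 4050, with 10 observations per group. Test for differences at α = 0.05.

df_between = 2, df_within = 27. F = MS_between/MS_within = 840.0/150.0 = 5.6. F_crit ≈ 3.354. Reject H₀. At least one mean differs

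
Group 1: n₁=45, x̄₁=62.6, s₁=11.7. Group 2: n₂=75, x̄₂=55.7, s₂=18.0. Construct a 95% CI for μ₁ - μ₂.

Difference = 6.9. SE = √(11.7²/45 + 18.0²/75) = 2.713. CI = (1.58, 12.22)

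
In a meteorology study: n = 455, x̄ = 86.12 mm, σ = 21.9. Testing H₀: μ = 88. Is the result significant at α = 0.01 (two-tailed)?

z = (86.12 - 88)/(21.9/√455) = -1.831. Since |z| ≤ 2.576, not significant at α = 0.01.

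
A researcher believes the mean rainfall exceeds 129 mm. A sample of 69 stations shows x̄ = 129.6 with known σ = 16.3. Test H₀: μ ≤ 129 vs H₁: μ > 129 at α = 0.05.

z = 0.306. Critical value: 1.645. Fail to reject H₀.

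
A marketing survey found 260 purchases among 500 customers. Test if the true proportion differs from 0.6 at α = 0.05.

p̂ = 0.52, p₀ = 0.6. z = (p̂ - p₀)/√(p₀(1-p₀)/n) = -3.651. Critical: ±1.96. Reject H₀.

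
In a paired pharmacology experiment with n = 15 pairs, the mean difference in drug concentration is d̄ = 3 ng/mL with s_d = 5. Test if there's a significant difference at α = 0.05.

t = d̄/(s_d/√n) = 3/(5/√15) = 2.324. df = 14, critical t = ±2.145. Reject H₀.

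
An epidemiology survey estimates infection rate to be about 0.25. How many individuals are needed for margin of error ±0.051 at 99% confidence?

n = z²p(1-p)/E² = 2.576²×0.25×0.75/0.051² = 478.4 → n = 479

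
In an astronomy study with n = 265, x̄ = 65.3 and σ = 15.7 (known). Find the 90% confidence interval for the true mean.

CI = x̄ ± z*(σ/√n) = 65.3 ± 1.645(15.7/√265) = 65.3 ± 1.59 = (63.71, 66.89)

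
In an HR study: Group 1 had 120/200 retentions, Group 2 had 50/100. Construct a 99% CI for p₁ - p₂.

p̂₁ = 0.6, p̂₂ = 0.5. Difference = 0.1. CI = (-0.057, 0.257)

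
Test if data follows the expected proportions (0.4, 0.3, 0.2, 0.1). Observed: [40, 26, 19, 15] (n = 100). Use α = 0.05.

Expected: [40.0, 30.0, 20.0, 10.0]. χ² = 3.083. df = 3, critical = 7.815. Fail to reject H₀.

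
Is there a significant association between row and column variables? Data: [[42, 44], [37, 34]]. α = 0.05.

χ² = 0.167. df = 1, critical = 3.841. Fail to reject H₀. No evidence of dependence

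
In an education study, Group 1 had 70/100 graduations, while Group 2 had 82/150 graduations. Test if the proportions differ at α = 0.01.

p̂₁ = 0.7, p̂₂ = 0.547, pooled p̂ = 0.608. z = 2.433. Critical: ±2.576. Fail to reject H₀.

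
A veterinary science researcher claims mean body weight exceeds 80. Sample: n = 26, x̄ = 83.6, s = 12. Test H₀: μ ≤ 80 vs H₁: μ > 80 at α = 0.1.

t = (83.6 - 80)/(12/√26) = 1.53, df = 25. Critical t = 1.316. Reject H₀.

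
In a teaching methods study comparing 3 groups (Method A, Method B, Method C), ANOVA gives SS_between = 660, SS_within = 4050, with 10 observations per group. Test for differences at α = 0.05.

df_between = 2, df_within = 27. F = MS_between/MS_within = 330.0/150.0 = 2.2. F_crit ≈ 3.354. Fail to reject H₀.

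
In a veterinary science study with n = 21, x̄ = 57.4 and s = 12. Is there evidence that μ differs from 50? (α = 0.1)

t = (x̄ - μ₀)/(s/√n) = (57.4 - 50)/(12/√21) = 2.826. df = 20, critical t = ±1.725. Reject H₀.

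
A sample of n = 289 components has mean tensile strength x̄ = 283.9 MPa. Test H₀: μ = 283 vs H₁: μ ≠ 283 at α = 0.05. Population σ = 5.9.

z = (x̄ - μ₀)/(σ/√n) = (283.9 - 283)/(5.9/√289) = 2.593. Critical value: ±1.96. Since |2.593| > 1.96, Reject H₀.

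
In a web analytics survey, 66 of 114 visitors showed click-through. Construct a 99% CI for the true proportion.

p̂ = 0.579. CI = p̂ ± z*√(p̂(1-p̂)/n) = (0.46, 0.698)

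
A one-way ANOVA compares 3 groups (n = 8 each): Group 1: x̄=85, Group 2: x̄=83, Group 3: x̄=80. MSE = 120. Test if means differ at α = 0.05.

Grand mean = 82.67. SS_between = 101.33, MS_between = 50.67. F = 0.422, F_crit ≈ 3.467. Fail to reject H₀.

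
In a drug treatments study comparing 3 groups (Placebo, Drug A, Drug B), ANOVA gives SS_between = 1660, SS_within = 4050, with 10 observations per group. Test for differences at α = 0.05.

df_between = 2, df_within = 27. F = MS_between/MS_within = 830.0/150.0 = 5.533. F_crit ≈ 3.354. Reject H₀. At least one mean differs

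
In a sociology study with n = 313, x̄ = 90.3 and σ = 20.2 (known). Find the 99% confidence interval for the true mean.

CI = x̄ ± z*(σ/√n) = 90.3 ± 2.576(20.2/√313) = 90.3 ± 2.94 = (87.36, 93.24)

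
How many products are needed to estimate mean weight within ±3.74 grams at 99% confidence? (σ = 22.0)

n = (z*σ/E)² = (2.576×22.0/3.74)² = 229.6 → n = 230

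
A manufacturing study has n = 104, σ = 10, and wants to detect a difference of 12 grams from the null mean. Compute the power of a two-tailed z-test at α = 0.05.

SE = σ/√n = 10/√104 = 0.981. Non-centrality λ = d/SE = 12/0.981 = 12.238. Power ≈ Φ(λ - z_{α/2}) = Φ(12.238 - 1.96) = Φ(10.278) = 1.0.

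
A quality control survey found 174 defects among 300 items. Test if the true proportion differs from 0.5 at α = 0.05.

p̂ = 0.58, p₀ = 0.5. z = (p̂ - p₀)/√(p₀(1-p₀)/n) = 2.771. Critical: ±1.96. Reject H₀.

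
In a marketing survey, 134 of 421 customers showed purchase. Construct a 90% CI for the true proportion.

p̂ = 0.318. CI = p̂ ± z*√(p̂(1-p̂)/n) = (0.281, 0.356)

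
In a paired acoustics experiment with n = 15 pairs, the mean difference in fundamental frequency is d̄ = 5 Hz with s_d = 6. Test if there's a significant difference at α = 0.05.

t = d̄/(s_d/√n) = 5/(6/√15) = 3.227. df = 14, critical t = ±2.145. Reject H₀.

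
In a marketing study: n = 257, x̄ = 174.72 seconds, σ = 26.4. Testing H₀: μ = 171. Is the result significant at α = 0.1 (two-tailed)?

z = (174.72 - 171)/(26.4/√257) = 2.259. Since |z| > 1.645, significant at α = 0.1.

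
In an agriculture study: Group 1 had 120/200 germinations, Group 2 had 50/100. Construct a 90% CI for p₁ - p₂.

p̂₁ = 0.6, p̂₂ = 0.5. Difference = 0.1. CI = (-0.0, 0.2)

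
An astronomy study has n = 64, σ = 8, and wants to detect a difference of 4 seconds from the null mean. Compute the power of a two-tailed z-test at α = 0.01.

SE = σ/√n = 8/√64 = 1.0. Non-centrality λ = d/SE = 4/1.0 = 4.0. Power ≈ Φ(λ - z_{α/2}) = Φ(4.0 - 2.576) = Φ(1.424) = 0.923.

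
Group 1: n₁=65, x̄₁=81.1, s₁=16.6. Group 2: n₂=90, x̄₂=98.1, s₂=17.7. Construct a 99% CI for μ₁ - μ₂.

Difference = -17.0. SE = √(16.6²/65 + 17.7²/90) = 2.779. CI = (-24.16, -9.84)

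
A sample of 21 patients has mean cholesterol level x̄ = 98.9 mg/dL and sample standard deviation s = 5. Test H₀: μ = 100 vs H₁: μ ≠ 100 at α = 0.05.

t = (x̄ - μ₀)/(s/√n) = (98.9 - 100)/(5/√21) = -1.008. df = 20, critical t = ±2.086. Fail to reject H₀.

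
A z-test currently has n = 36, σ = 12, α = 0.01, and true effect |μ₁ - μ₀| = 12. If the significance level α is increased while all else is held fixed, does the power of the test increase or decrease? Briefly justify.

Power increases: a larger α lowers the critical value, so more of the H₁ sampling distribution falls in the rejection region.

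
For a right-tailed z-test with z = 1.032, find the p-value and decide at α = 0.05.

p = P(Z > 1.032) = 1 - Φ(1.032) ≈ 0.151. Since p ≥ 0.05, fail to reject H₀ (not significant) at α = 0.05.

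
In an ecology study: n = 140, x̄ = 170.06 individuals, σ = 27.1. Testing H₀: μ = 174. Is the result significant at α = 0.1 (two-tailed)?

z = (170.06 - 174)/(27.1/√140) = -1.72. Since |z| > 1.645, significant at α = 0.1.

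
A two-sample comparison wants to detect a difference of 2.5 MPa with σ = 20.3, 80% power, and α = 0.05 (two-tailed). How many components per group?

n per group = 2(z_α/2 + z_β)²σ²/d² = 2×(1.96 + 0.84)²×20.3²/2.5² = 1033.9 → n = 1034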